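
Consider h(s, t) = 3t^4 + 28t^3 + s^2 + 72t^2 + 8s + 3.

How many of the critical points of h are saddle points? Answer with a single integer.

h separates as a function of s plus a function of t, so ∇h=0 decouples.
∂h/∂s = 2(s + 4) = 0 at s ∈ {-4}; ∂h/∂t = 12t(t + 3)(t + 4) = 0 at t ∈ {-4, -3, 0}.
The Hessian is diagonal: diag(h_ss, h_tt). Second derivatives: h_ss(-4)=2; h_tt(-4)=48, h_tt(-3)=-36, h_tt(0)=144.
Saddle points occur where the two diagonal entries have opposite signs: (-4, -3). Count: 1.

1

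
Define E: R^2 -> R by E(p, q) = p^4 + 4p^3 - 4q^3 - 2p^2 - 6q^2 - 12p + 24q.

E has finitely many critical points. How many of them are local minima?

2

E separates as a function of p plus a function of q, so ∇E=0 decouples.
∂E/∂p = 4(p - 1)(p + 1)(p + 3) = 0 at p ∈ {-3, -1, 1}; ∂E/∂q = -12(q - 1)(q + 2) = 0 at q ∈ {-2, 1}.
The Hessian is diagonal: diag(E_pp, E_qq). Second derivatives: E_pp(-3)=32, E_pp(-1)=-16, E_pp(1)=32; E_qq(-2)=36, E_qq(1)=-36.
Local minima occur where both diagonal entries positive: (-3, -2), (1, -2). Count: 2.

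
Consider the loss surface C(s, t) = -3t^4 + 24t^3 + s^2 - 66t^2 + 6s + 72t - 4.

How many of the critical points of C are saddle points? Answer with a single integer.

2

C separates as a function of s plus a function of t, so ∇C=0 decouples.
∂C/∂s = 2(s + 3) = 0 at s ∈ {-3}; ∂C/∂t = -12(t - 3)(t - 2)(t - 1) = 0 at t ∈ {1, 2, 3}.
The Hessian is diagonal: diag(C_ss, C_tt). Second derivatives: C_ss(-3)=2; C_tt(1)=-24, C_tt(2)=12, C_tt(3)=-24.
Saddle points occur where the two diagonal entries have opposite signs: (-3, 1), (-3, 3). Count: 2.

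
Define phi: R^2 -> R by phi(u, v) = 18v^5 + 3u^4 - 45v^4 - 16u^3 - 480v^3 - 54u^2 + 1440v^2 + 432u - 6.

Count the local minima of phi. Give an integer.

phi separates as a function of u plus a function of v, so ∇phi=0 decouples.
∂phi/∂u = 12(u - 4)(u - 3)(u + 3) = 0 at u ∈ {-3, 3, 4}; ∂phi/∂v = 90v(v - 4)(v - 2)(v + 4) = 0 at v ∈ {-4, 0, 2, 4}.
The Hessian is diagonal: diag(phi_uu, phi_vv). Second derivatives: phi_uu(-3)=504, phi_uu(3)=-72, phi_uu(4)=84; phi_vv(-4)=-17280, phi_vv(0)=2880, phi_vv(2)=-2160, phi_vv(4)=5760.
Local minima occur where both diagonal entries positive: (-3, 0), (-3, 4), (4, 0), (4, 4). Count: 4.

4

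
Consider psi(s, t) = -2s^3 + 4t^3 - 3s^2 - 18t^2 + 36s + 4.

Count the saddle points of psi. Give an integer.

2

psi separates as a function of s plus a function of t, so ∇psi=0 decouples.
∂psi/∂s = -6(s - 2)(s + 3) = 0 at s ∈ {-3, 2}; ∂psi/∂t = 12t(t - 3) = 0 at t ∈ {0, 3}.
The Hessian is diagonal: diag(psi_ss, psi_tt). Second derivatives: psi_ss(-3)=30, psi_ss(2)=-30; psi_tt(0)=-36, psi_tt(3)=36.
Saddle points occur where the two diagonal entries have opposite signs: (-3, 0), (2, 3). Count: 2.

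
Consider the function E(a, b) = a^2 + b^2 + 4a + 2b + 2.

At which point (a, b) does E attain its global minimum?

(-2, -1)

E(a,b) separates as P(a) + Q(b) + 2, so its minimum is min P + min Q + 2.
P'(a) = 2a + 4 vanishes at a ∈ {-2}; Q'(b) = 2b + 2 vanishes at b ∈ {-1}.
Local minima of P (where P''>0): P(-2)=-4. Local minima of Q: Q(-1)=-1.
So the global minimum of E is P(-2) + Q(-1) + 2 = -4 − 1 + 2 = -3, attained at (-2, -1).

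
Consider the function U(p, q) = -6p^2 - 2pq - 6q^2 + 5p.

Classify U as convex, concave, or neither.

concave

U is quadratic, so its Hessian is the constant matrix H = [[-12, -2], [-2, -12]].
det(H) = 140, tr(H) = -24.
det(H) > 0 and tr(H) < 0, so H is negative definite everywhere: concave.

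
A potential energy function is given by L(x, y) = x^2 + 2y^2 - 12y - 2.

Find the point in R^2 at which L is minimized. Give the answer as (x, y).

(0, 3)

L(x,y) separates as P(x) + Q(y) − 2, so its minimum is min P + min Q − 2.
P'(x) = 2x vanishes at x ∈ {0}; Q'(y) = 4y - 12 vanishes at y ∈ {3}.
Local minima of P (where P''>0): P(0)=0. Local minima of Q: Q(3)=-18.
So the global minimum of L is P(0) + Q(3) − 2 = 0 − 18 − 2 = -20, attained at (0, 3).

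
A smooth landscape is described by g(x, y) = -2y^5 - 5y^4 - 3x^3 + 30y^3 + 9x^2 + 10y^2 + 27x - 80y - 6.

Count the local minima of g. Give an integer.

2

g separates as a function of x plus a function of y, so ∇g=0 decouples.
∂g/∂x = -9(x - 3)(x + 1) = 0 at x ∈ {-1, 3}; ∂g/∂y = -10(y - 2)(y - 1)(y + 1)(y + 4) = 0 at y ∈ {-4, -1, 1, 2}.
The Hessian is diagonal: diag(g_xx, g_yy). Second derivatives: g_xx(-1)=36, g_xx(3)=-36; g_yy(-4)=900, g_yy(-1)=-180, g_yy(1)=100, g_yy(2)=-180.
Local minima occur where both diagonal entries positive: (-1, -4), (-1, 1). Count: 2.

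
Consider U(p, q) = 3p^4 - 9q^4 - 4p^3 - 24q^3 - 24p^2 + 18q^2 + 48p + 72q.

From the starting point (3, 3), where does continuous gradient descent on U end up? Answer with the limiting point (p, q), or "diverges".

diverges

U is separable, so gradient descent decouples: p follows -∂U/∂p, q follows -∂U/∂q.
∂U/∂p = 12(p - 2)(p - 1)(p + 2); at p=3 this is 120, so p decreases.
∂U/∂q = -36(q - 1)(q + 1)(q + 2); at q=3 this is -1440, so q increases.
The q-coordinate has no critical point in that direction and runs off to infinity.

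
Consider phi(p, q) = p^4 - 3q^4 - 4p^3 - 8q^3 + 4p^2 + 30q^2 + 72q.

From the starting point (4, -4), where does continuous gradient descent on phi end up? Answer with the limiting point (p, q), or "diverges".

phi is separable, so gradient descent decouples: p follows -∂phi/∂p, q follows -∂phi/∂q.
∂phi/∂p = 4p(p - 2)(p - 1); at p=4 this is 96, so p decreases.
∂phi/∂q = -12(q - 2)(q + 1)(q + 3); at q=-4 this is 216, so q decreases.
The q-coordinate has no critical point in that direction and runs off to infinity.

diverges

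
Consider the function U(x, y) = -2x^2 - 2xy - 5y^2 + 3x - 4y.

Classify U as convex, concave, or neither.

U is quadratic, so its Hessian is the constant matrix H = [[-4, -2], [-2, -10]].
det(H) = 36, tr(H) = -14.
det(H) > 0 and tr(H) < 0, so H is negative definite everywhere: concave.

concave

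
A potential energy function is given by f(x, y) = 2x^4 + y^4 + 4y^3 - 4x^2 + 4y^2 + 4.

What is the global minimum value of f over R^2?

f(x,y) separates as P(x) + Q(y) + 4, so its minimum is min P + min Q + 4.
P'(x) = 8x(x - 1)(x + 1) vanishes at x ∈ {-1, 0, 1}; Q'(y) = 4y(y + 1)(y + 2) vanishes at y ∈ {-2, -1, 0}.
Local minima of P (where P''>0): P(-1)=-2, P(1)=-2. Local minima of Q: Q(-2)=0, Q(0)=0.
So the global minimum of f is P(-1) + Q(-2) + 4 = -2 + 0 + 4 = 2, attained at (-1, -2).

2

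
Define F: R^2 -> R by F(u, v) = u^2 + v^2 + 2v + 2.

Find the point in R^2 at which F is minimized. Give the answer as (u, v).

(0, -1)

F(u,v) separates as P(u) + Q(v) + 2, so its minimum is min P + min Q + 2.
P'(u) = 2u vanishes at u ∈ {0}; Q'(v) = 2v + 2 vanishes at v ∈ {-1}.
Local minima of P (where P''>0): P(0)=0. Local minima of Q: Q(-1)=-1.
So the global minimum of F is P(0) + Q(-1) + 2 = 0 − 1 + 2 = 1, attained at (0, -1).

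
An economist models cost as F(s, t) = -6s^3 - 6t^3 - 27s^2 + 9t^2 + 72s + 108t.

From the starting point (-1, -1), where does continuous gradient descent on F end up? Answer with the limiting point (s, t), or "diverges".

F is separable, so gradient descent decouples: s follows -∂F/∂s, t follows -∂F/∂t.
∂F/∂s = -18(s - 1)(s + 4); at s=-1 this is 108, so s decreases.
∂F/∂t = -18(t - 3)(t + 2); at t=-1 this is 72, so t decreases.
s converges to its nearest critical value -4 (a local min of the s-part); t converges to -2. The iterate converges to (-4, -2).

(-4, -2)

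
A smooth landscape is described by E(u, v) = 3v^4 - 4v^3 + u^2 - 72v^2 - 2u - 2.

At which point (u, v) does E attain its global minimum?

E(u,v) separates as P(u) + Q(v) − 2, so its minimum is min P + min Q − 2.
P'(u) = 2u - 2 vanishes at u ∈ {1}; Q'(v) = 12v(v - 4)(v + 3) vanishes at v ∈ {-3, 0, 4}.
Local minima of P (where P''>0): P(1)=-1. Local minima of Q: Q(-3)=-297, Q(4)=-640.
So the global minimum of E is P(1) + Q(4) − 2 = -1 − 640 − 2 = -643, attained at (1, 4).

(1, 4)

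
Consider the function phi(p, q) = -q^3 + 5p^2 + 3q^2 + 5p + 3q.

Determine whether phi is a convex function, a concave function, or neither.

The term -q^3 is cubic, so the Hessian is not constant.
∂²phi/∂q² = -6q + 6, which takes both signs as q varies (negative for sufficiently large q). A diagonal entry of the Hessian changing sign means the Hessian is neither positive- nor negative-semidefinite on all of R^2.

neither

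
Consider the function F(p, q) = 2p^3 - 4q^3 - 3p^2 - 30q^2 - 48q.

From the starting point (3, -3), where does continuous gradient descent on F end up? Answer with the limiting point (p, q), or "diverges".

F is separable, so gradient descent decouples: p follows -∂F/∂p, q follows -∂F/∂q.
∂F/∂p = 6p(p - 1); at p=3 this is 36, so p decreases.
∂F/∂q = -12(q + 1)(q + 4); at q=-3 this is 24, so q decreases.
p converges to its nearest critical value 1 (a local min of the p-part); q converges to -4. The iterate converges to (1, -4).

(1, -4)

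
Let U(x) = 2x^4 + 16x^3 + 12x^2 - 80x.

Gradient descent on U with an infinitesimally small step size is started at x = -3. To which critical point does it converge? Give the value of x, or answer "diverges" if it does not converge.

U'(x) = 8(x - 1)(x + 2)(x + 5), so U'(-3) = 64.
Gradient descent moves in the -U' direction, i.e. x is decreasing.
The nearest critical point in that direction is x = -5, where U'' = 144 > 0 (a local minimum). The iterate converges there.

-5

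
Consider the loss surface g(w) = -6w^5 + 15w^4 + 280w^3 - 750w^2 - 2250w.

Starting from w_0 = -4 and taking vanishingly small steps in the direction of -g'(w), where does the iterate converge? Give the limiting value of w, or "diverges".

g'(w) = -30(w - 5)(w - 3)(w + 1)(w + 5), so g'(-4) = 5670.
Gradient descent moves in the -g' direction, i.e. w is decreasing.
The nearest critical point in that direction is w = -5, where g'' = 9600 > 0 (a local minimum). The iterate converges there.

-5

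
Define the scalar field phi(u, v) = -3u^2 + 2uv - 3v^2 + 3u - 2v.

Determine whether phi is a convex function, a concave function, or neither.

concave

phi is quadratic, so its Hessian is the constant matrix H = [[-6, 2], [2, -6]].
det(H) = 32, tr(H) = -12.
det(H) > 0 and tr(H) < 0, so H is negative definite everywhere: concave.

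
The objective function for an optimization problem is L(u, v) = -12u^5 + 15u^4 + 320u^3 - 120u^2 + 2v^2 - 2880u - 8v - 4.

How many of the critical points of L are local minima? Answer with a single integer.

L separates as a function of u plus a function of v, so ∇L=0 decouples.
∂L/∂u = -60(u - 4)(u - 2)(u + 2)(u + 3) = 0 at u ∈ {-3, -2, 2, 4}; ∂L/∂v = 4(v - 2) = 0 at v ∈ {2}.
The Hessian is diagonal: diag(L_uu, L_vv). Second derivatives: L_uu(-3)=2100, L_uu(-2)=-1440, L_uu(2)=2400, L_uu(4)=-5040; L_vv(2)=4.
Local minima occur where both diagonal entries positive: (-3, 2), (2, 2). Count: 2.

2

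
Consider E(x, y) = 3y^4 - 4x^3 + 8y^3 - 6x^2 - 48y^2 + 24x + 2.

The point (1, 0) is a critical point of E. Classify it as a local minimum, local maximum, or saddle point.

The mixed partial ∂²E/∂x∂y is 0, so the Hessian at any point is diag(E_xx, E_yy) = diag(-12(2x + 1), 12(3y^2 + 4y - 8)).
At (1, 0): H = diag(-36, -96).
Both eigenvalues are negative, so H is negative definite: a local maximum.

local maximum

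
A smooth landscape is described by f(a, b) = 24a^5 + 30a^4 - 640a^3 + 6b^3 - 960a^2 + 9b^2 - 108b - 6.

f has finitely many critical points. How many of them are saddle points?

f separates as a function of a plus a function of b, so ∇f=0 decouples.
∂f/∂a = 120a(a - 4)(a + 1)(a + 4) = 0 at a ∈ {-4, -1, 0, 4}; ∂f/∂b = 18(b - 2)(b + 3) = 0 at b ∈ {-3, 2}.
The Hessian is diagonal: diag(f_aa, f_bb). Second derivatives: f_aa(-4)=-11520, f_aa(-1)=1800, f_aa(0)=-1920, f_aa(4)=19200; f_bb(-3)=-90, f_bb(2)=90.
Saddle points occur where the two diagonal entries have opposite signs: (-4, 2), (-1, -3), (0, 2), (4, -3). Count: 4.

4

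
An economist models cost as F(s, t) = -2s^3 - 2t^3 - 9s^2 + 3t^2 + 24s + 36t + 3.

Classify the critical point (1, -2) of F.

saddle point

The mixed partial ∂²F/∂s∂t is 0, so the Hessian at any point is diag(F_ss, F_tt) = diag(-6(2s + 3), 6(-2t + 1)).
At (1, -2): H = diag(-30, 30).
The eigenvalues have opposite signs, so H is indefinite: a saddle point.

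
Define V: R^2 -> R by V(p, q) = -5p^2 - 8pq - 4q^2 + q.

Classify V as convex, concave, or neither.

concave

V is quadratic, so its Hessian is the constant matrix H = [[-10, -8], [-8, -8]].
det(H) = 16, tr(H) = -18.
det(H) > 0 and tr(H) < 0, so H is negative definite everywhere: concave.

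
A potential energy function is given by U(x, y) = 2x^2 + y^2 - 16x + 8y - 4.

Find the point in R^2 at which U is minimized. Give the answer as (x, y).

U(x,y) separates as P(x) + Q(y) − 4, so its minimum is min P + min Q − 4.
P'(x) = 4x - 16 vanishes at x ∈ {4}; Q'(y) = 2y + 8 vanishes at y ∈ {-4}.
Local minima of P (where P''>0): P(4)=-32. Local minima of Q: Q(-4)=-16.
So the global minimum of U is P(4) + Q(-4) − 4 = -32 − 16 − 4 = -52, attained at (4, -4).

(4, -4)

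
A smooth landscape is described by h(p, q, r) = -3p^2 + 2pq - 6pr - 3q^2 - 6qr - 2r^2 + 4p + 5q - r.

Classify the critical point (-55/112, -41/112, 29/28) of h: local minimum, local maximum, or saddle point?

saddle point

The Hessian is constant: H = [[-6, 2, -6], [2, -6, -6], [-6, -6, -4]].
Leading principal minors: Δ₁ = -6, Δ₂ = 32, Δ₃ = 448.
The minors fit neither the all-positive nor the alternating-sign pattern, so H is indefinite: a saddle point.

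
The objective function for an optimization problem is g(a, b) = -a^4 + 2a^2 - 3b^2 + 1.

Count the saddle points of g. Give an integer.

1

g separates as a function of a plus a function of b, so ∇g=0 decouples.
∂g/∂a = -4a(a - 1)(a + 1) = 0 at a ∈ {-1, 0, 1}; ∂g/∂b = -6b = 0 at b ∈ {0}.
The Hessian is diagonal: diag(g_aa, g_bb). Second derivatives: g_aa(-1)=-8, g_aa(0)=4, g_aa(1)=-8; g_bb(0)=-6.
Saddle points occur where the two diagonal entries have opposite signs: (0, 0). Count: 1.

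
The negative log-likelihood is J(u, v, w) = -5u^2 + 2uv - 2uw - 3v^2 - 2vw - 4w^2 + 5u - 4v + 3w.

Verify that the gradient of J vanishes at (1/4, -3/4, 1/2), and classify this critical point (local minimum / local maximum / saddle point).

local maximum

∇J = (-10u + 2v - 2w + 5, 2u - 6v - 2w - 4, -2u - 2v - 8w + 3); substituting (1/4, -3/4, 1/2) gives ∇J = (0, 0, 0), so (1/4, -3/4, 1/2) is indeed a critical point.
The Hessian is constant: H = [[-10, 2, -2], [2, -6, -2], [-2, -2, -8]].
Leading principal minors: Δ₁ = -10, Δ₂ = 56, Δ₃ = -368.
The minors alternate sign starting negative (−, +, −), so H is negative definite: a local maximum.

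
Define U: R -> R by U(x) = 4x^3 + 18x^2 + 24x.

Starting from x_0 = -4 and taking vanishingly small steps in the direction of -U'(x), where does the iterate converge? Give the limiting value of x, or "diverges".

diverges

U'(x) = 12(x + 1)(x + 2), so U'(-4) = 72.
Gradient descent moves in the -U' direction, i.e. x is decreasing.
There is no critical point below x=-4, and U' keeps the same sign, so the iterate runs off to −∞.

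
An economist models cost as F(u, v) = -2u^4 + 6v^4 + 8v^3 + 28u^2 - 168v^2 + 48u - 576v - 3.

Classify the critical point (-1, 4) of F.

The mixed partial ∂²F/∂u∂v is 0, so the Hessian at any point is diag(F_uu, F_vv) = diag(8(-3u^2 + 7), 24(3v^2 + 2v - 14)).
At (-1, 4): H = diag(32, 1008).
Both eigenvalues are positive, so H is positive definite: a local minimum.

local minimum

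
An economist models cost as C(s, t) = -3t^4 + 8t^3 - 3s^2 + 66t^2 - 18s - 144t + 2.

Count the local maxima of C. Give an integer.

C separates as a function of s plus a function of t, so ∇C=0 decouples.
∂C/∂s = -6(s + 3) = 0 at s ∈ {-3}; ∂C/∂t = -12(t - 4)(t - 1)(t + 3) = 0 at t ∈ {-3, 1, 4}.
The Hessian is diagonal: diag(C_ss, C_tt). Second derivatives: C_ss(-3)=-6; C_tt(-3)=-336, C_tt(1)=144, C_tt(4)=-252.
Local maxima occur where both diagonal entries negative: (-3, -3), (-3, 4). Count: 2.

2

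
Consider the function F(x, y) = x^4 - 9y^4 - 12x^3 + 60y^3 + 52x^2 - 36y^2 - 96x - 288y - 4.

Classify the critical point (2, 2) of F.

local minimum

The mixed partial ∂²F/∂x∂y is 0, so the Hessian at any point is diag(F_xx, F_yy) = diag(4(3x^2 - 18x + 26), 36(-3y^2 + 10y - 2)).
At (2, 2): H = diag(8, 216).
Both eigenvalues are positive, so H is positive definite: a local minimum.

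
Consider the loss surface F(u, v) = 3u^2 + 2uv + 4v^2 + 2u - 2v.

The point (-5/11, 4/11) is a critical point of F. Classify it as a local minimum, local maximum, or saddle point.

The Hessian of F is constant: H = [[6, 2], [2, 8]].
det(H) = 6·8 − 2² = 44.
det(H) > 0 and tr(H) = 14 > 0, so H is positive definite and the point is a local minimum.

local minimum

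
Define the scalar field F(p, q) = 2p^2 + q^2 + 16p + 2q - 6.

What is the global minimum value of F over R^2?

-39

F(p,q) separates as A(p) + B(q) − 6, so its minimum is min A + min B − 6.
A'(p) = 4p + 16 vanishes at p ∈ {-4}; B'(q) = 2q + 2 vanishes at q ∈ {-1}.
Local minima of A (where A''>0): A(-4)=-32. Local minima of B: B(-1)=-1.
So the global minimum of F is A(-4) + B(-1) − 6 = -32 − 1 − 6 = -39, attained at (-4, -1).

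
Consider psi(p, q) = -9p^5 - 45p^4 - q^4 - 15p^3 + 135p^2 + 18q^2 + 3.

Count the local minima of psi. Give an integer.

2

psi separates as a function of p plus a function of q, so ∇psi=0 decouples.
∂psi/∂p = -45p(p - 1)(p + 2)(p + 3) = 0 at p ∈ {-3, -2, 0, 1}; ∂psi/∂q = -4q(q - 3)(q + 3) = 0 at q ∈ {-3, 0, 3}.
The Hessian is diagonal: diag(psi_pp, psi_qq). Second derivatives: psi_pp(-3)=540, psi_pp(-2)=-270, psi_pp(0)=270, psi_pp(1)=-540; psi_qq(-3)=-72, psi_qq(0)=36, psi_qq(3)=-72.
Local minima occur where both diagonal entries positive: (-3, 0), (0, 0). Count: 2.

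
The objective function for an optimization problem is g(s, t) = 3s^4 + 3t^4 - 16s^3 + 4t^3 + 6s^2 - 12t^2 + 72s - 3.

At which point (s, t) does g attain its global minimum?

(-1, -2)

g(s,t) separates as P(s) + Q(t) − 3, so its minimum is min P + min Q − 3.
P'(s) = 12(s - 3)(s - 2)(s + 1) vanishes at s ∈ {-1, 2, 3}; Q'(t) = 12t(t - 1)(t + 2) vanishes at t ∈ {-2, 0, 1}.
Local minima of P (where P''>0): P(-1)=-47, P(3)=81. Local minima of Q: Q(-2)=-32, Q(1)=-5.
So the global minimum of g is P(-1) + Q(-2) − 3 = -47 − 32 − 3 = -82, attained at (-1, -2).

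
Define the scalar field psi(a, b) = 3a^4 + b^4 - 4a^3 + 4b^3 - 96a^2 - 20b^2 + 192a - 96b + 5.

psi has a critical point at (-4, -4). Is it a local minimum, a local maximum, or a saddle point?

local minimum

The mixed partial ∂²psi/∂a∂b is 0, so the Hessian at any point is diag(psi_aa, psi_bb) = diag(12(3a^2 - 2a - 16), 4(3b^2 + 6b - 10)).
At (-4, -4): H = diag(480, 56).
Both eigenvalues are positive, so H is positive definite: a local minimum.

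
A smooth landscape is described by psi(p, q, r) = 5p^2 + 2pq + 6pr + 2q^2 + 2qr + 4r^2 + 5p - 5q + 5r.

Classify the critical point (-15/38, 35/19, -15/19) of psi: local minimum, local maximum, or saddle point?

local minimum

The Hessian is constant: H = [[10, 2, 6], [2, 4, 2], [6, 2, 8]].
Leading principal minors: Δ₁ = 10, Δ₂ = 36, Δ₃ = 152.
All leading minors are positive, so H is positive definite: a local minimum.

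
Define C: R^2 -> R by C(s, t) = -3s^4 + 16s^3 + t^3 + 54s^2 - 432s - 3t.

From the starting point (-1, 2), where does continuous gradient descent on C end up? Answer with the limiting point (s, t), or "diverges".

(3, 1)

C is separable, so gradient descent decouples: s follows -∂C/∂s, t follows -∂C/∂t.
∂C/∂s = -12(s - 4)(s - 3)(s + 3); at s=-1 this is -480, so s increases.
∂C/∂t = 3(t - 1)(t + 1); at t=2 this is 9, so t decreases.
s converges to its nearest critical value 3 (a local min of the s-part); t converges to 1. The iterate converges to (3, 1).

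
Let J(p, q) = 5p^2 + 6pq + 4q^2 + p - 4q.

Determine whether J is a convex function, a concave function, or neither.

J is quadratic, so its Hessian is the constant matrix H = [[10, 6], [6, 8]].
det(H) = 44, tr(H) = 18.
det(H) > 0 and tr(H) > 0, so H is positive definite everywhere: convex.

convex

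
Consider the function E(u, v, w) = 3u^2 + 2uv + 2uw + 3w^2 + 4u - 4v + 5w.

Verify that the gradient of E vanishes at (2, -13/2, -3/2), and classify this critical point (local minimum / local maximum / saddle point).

∇E = (6u + 2v + 2w + 4, 2u - 4, 2u + 6w + 5); substituting (2, -13/2, -3/2) gives ∇E = (0, 0, 0), so (2, -13/2, -3/2) is indeed a critical point.
The Hessian is constant: H = [[6, 2, 2], [2, 0, 0], [2, 0, 6]].
Leading principal minors: Δ₁ = 6, Δ₂ = -4, Δ₃ = -24.
The minors fit neither the all-positive nor the alternating-sign pattern, so H is indefinite: a saddle point.

saddle point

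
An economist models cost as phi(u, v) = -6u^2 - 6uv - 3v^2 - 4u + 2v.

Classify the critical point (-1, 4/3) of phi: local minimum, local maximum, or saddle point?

The Hessian of phi is constant: H = [[-12, -6], [-6, -6]].
det(H) = (-12)·(-6) − (-6)² = 36.
det(H) > 0 and tr(H) = -18 < 0, so H is negative definite and the point is a local maximum.

local maximum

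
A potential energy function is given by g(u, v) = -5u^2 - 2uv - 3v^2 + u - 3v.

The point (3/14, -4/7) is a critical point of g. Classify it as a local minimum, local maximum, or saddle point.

local maximum

The Hessian of g is constant: H = [[-10, -2], [-2, -6]].
det(H) = (-10)·(-6) − (-2)² = 56.
det(H) > 0 and tr(H) = -16 < 0, so H is negative definite and the point is a local maximum.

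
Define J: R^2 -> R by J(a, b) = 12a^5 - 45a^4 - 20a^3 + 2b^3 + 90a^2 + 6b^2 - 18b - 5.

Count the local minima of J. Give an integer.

J separates as a function of a plus a function of b, so ∇J=0 decouples.
∂J/∂a = 60a(a - 3)(a - 1)(a + 1) = 0 at a ∈ {-1, 0, 1, 3}; ∂J/∂b = 6(b - 1)(b + 3) = 0 at b ∈ {-3, 1}.
The Hessian is diagonal: diag(J_aa, J_bb). Second derivatives: J_aa(-1)=-480, J_aa(0)=180, J_aa(1)=-240, J_aa(3)=1440; J_bb(-3)=-24, J_bb(1)=24.
Local minima occur where both diagonal entries positive: (0, 1), (3, 1). Count: 2.

2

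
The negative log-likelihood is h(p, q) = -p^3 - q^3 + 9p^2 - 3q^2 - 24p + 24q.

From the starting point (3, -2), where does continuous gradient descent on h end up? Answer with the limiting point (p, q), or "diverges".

h is separable, so gradient descent decouples: p follows -∂h/∂p, q follows -∂h/∂q.
∂h/∂p = -3(p - 4)(p - 2); at p=3 this is 3, so p decreases.
∂h/∂q = -3(q - 2)(q + 4); at q=-2 this is 24, so q decreases.
p converges to its nearest critical value 2 (a local min of the p-part); q converges to -4. The iterate converges to (2, -4).

(2, -4)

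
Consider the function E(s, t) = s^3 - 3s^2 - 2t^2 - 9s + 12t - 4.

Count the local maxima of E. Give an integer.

1

E separates as a function of s plus a function of t, so ∇E=0 decouples.
∂E/∂s = 3(s - 3)(s + 1) = 0 at s ∈ {-1, 3}; ∂E/∂t = -4(t - 3) = 0 at t ∈ {3}.
The Hessian is diagonal: diag(E_ss, E_tt). Second derivatives: E_ss(-1)=-12, E_ss(3)=12; E_tt(3)=-4.
Local maxima occur where both diagonal entries negative: (-1, 3). Count: 1.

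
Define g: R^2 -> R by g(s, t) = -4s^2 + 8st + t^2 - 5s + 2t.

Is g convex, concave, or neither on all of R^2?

g is quadratic, so its Hessian is the constant matrix H = [[-8, 8], [8, 2]].
det(H) = -80, tr(H) = -6.
det(H) < 0, so H is indefinite: neither convex nor concave.

neither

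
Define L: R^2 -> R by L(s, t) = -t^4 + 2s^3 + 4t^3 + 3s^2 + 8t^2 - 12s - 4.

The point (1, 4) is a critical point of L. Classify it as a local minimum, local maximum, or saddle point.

saddle point

The mixed partial ∂²L/∂s∂t is 0, so the Hessian at any point is diag(L_ss, L_tt) = diag(6(2s + 1), 4(-3t^2 + 6t + 4)).
At (1, 4): H = diag(18, -80).
The eigenvalues have opposite signs, so H is indefinite: a saddle point.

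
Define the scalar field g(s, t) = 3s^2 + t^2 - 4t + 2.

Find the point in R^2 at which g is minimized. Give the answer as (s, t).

g(s,t) separates as P(s) + Q(t) + 2, so its minimum is min P + min Q + 2.
P'(s) = 6s vanishes at s ∈ {0}; Q'(t) = 2(t - 2) vanishes at t ∈ {2}.
Local minima of P (where P''>0): P(0)=0. Local minima of Q: Q(2)=-4.
So the global minimum of g is P(0) + Q(2) + 2 = 0 − 4 + 2 = -2, attained at (0, 2).

(0, 2)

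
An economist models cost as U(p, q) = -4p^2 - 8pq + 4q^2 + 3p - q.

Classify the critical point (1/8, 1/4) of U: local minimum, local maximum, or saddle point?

saddle point

The Hessian of U is constant: H = [[-8, -8], [-8, 8]].
det(H) = (-8)·8 − (-8)² = -128.
Since det(H) < 0, H is indefinite and the critical point is a saddle point.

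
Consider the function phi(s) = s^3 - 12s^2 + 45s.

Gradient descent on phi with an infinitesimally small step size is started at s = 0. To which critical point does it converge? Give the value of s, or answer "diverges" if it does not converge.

phi'(s) = 3(s - 5)(s - 3), so phi'(0) = 45.
Gradient descent moves in the -phi' direction, i.e. s is decreasing.
There is no critical point below s=0, and phi' keeps the same sign, so the iterate runs off to −∞.

diverges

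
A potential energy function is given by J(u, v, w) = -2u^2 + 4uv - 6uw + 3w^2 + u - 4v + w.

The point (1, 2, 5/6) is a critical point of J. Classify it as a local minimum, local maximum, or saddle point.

The Hessian is constant: H = [[-4, 4, -6], [4, 0, 0], [-6, 0, 6]].
Leading principal minors: Δ₁ = -4, Δ₂ = -16, Δ₃ = -96.
The minors fit neither the all-positive nor the alternating-sign pattern, so H is indefinite: a saddle point.

saddle point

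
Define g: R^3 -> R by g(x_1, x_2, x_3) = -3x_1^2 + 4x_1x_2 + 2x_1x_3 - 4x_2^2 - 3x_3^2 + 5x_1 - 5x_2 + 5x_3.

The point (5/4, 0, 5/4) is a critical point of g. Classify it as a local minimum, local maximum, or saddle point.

The Hessian is constant: H = [[-6, 4, 2], [4, -8, 0], [2, 0, -6]].
Leading principal minors: Δ₁ = -6, Δ₂ = 32, Δ₃ = -160.
The minors alternate sign starting negative (−, +, −), so H is negative definite: a local maximum.

local maximum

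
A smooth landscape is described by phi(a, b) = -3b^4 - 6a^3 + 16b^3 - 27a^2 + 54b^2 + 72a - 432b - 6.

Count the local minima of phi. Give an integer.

1

phi separates as a function of a plus a function of b, so ∇phi=0 decouples.
∂phi/∂a = -18(a - 1)(a + 4) = 0 at a ∈ {-4, 1}; ∂phi/∂b = -12(b - 4)(b - 3)(b + 3) = 0 at b ∈ {-3, 3, 4}.
The Hessian is diagonal: diag(phi_aa, phi_bb). Second derivatives: phi_aa(-4)=90, phi_aa(1)=-90; phi_bb(-3)=-504, phi_bb(3)=72, phi_bb(4)=-84.
Local minima occur where both diagonal entries positive: (-4, 3). Count: 1.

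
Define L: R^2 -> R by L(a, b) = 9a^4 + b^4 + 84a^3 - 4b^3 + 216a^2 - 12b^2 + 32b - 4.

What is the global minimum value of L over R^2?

-68

L(a,b) separates as P(a) + Q(b) − 4, so its minimum is min P + min Q − 4.
P'(a) = 36a(a + 3)(a + 4) vanishes at a ∈ {-4, -3, 0}; Q'(b) = 4(b - 4)(b - 1)(b + 2) vanishes at b ∈ {-2, 1, 4}.
Local minima of P (where P''>0): P(-4)=384, P(0)=0. Local minima of Q: Q(-2)=-64, Q(4)=-64.
So the global minimum of L is P(0) + Q(-2) − 4 = 0 − 64 − 4 = -68, attained at (0, -2).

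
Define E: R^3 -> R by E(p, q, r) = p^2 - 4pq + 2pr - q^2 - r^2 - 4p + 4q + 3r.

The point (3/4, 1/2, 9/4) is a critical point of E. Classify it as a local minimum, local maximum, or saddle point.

saddle point

The Hessian is constant: H = [[2, -4, 2], [-4, -2, 0], [2, 0, -2]].
Leading principal minors: Δ₁ = 2, Δ₂ = -20, Δ₃ = 48.
The minors fit neither the all-positive nor the alternating-sign pattern, so H is indefinite: a saddle point.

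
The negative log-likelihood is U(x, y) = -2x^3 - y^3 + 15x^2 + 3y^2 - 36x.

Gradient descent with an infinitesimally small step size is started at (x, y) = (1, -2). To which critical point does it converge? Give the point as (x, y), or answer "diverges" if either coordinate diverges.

(2, 0)

U is separable, so gradient descent decouples: x follows -∂U/∂x, y follows -∂U/∂y.
∂U/∂x = -6(x - 3)(x - 2); at x=1 this is -12, so x increases.
∂U/∂y = -3y(y - 2); at y=-2 this is -24, so y increases.
x converges to its nearest critical value 2 (a local min of the x-part); y converges to 0. The iterate converges to (2, 0).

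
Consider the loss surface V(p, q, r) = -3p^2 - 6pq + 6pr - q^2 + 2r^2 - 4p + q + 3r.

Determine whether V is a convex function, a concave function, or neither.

V is quadratic, so its Hessian is the constant matrix H = [[-6, -6, 6], [-6, -2, 0], [6, 0, 4]].
Leading principal minors: -6, -24, -24.
Neither pattern holds ⇒ H is indefinite ⇒ neither convex nor concave.

neither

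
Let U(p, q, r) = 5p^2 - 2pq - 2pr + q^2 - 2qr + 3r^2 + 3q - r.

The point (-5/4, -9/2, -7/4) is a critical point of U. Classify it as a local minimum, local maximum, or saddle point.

The Hessian is constant: H = [[10, -2, -2], [-2, 2, -2], [-2, -2, 6]].
Leading principal minors: Δ₁ = 10, Δ₂ = 16, Δ₃ = 32.
All leading minors are positive, so H is positive definite: a local minimum.

local minimum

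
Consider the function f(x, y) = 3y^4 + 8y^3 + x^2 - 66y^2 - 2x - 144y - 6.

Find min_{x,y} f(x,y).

f(x,y) separates as P(x) + Q(y) − 6, so its minimum is min P + min Q − 6.
P'(x) = 2x - 2 vanishes at x ∈ {1}; Q'(y) = 12(y - 3)(y + 1)(y + 4) vanishes at y ∈ {-4, -1, 3}.
Local minima of P (where P''>0): P(1)=-1. Local minima of Q: Q(-4)=-224, Q(3)=-567.
So the global minimum of f is P(1) + Q(3) − 6 = -1 − 567 − 6 = -574, attained at (1, 3).

-574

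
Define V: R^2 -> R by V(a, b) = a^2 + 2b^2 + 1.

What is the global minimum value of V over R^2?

1

V(a,b) separates as P(a) + Q(b) + 1, so its minimum is min P + min Q + 1.
P'(a) = 2a vanishes at a ∈ {0}; Q'(b) = 4b vanishes at b ∈ {0}.
Local minima of P (where P''>0): P(0)=0. Local minima of Q: Q(0)=0.
So the global minimum of V is P(0) + Q(0) + 1 = 0 + 0 + 1 = 1, attained at (0, 0).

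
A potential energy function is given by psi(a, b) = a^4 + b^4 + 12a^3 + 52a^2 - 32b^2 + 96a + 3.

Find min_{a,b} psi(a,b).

-317

psi(a,b) separates as P(a) + Q(b) + 3, so its minimum is min P + min Q + 3.
P'(a) = 4(a + 2)(a + 3)(a + 4) vanishes at a ∈ {-4, -3, -2}; Q'(b) = 4b(b - 4)(b + 4) vanishes at b ∈ {-4, 0, 4}.
Local minima of P (where P''>0): P(-4)=-64, P(-2)=-64. Local minima of Q: Q(-4)=-256, Q(4)=-256.
So the global minimum of psi is P(-4) + Q(-4) + 3 = -64 − 256 + 3 = -317, attained at (-4, -4).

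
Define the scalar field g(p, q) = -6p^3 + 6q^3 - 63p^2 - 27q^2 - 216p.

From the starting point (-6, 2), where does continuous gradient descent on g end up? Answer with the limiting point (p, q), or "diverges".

g is separable, so gradient descent decouples: p follows -∂g/∂p, q follows -∂g/∂q.
∂g/∂p = -18(p + 3)(p + 4); at p=-6 this is -108, so p increases.
∂g/∂q = 18q(q - 3); at q=2 this is -36, so q increases.
p converges to its nearest critical value -4 (a local min of the p-part); q converges to 3. The iterate converges to (-4, 3).

(-4, 3)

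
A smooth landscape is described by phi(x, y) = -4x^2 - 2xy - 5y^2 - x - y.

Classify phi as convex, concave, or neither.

concave

phi is quadratic, so its Hessian is the constant matrix H = [[-8, -2], [-2, -10]].
det(H) = 76, tr(H) = -18.
det(H) > 0 and tr(H) < 0, so H is negative definite everywhere: concave.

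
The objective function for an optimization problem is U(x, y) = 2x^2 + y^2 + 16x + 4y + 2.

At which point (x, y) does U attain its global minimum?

(-4, -2)

U(x,y) separates as P(x) + Q(y) + 2, so its minimum is min P + min Q + 2.
P'(x) = 4x + 16 vanishes at x ∈ {-4}; Q'(y) = 2y + 4 vanishes at y ∈ {-2}.
Local minima of P (where P''>0): P(-4)=-32. Local minima of Q: Q(-2)=-4.
So the global minimum of U is P(-4) + Q(-2) + 2 = -32 − 4 + 2 = -34, attained at (-4, -2).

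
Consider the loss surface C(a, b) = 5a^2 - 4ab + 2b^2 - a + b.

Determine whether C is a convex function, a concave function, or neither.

C is quadratic, so its Hessian is the constant matrix H = [[10, -4], [-4, 4]].
det(H) = 24, tr(H) = 14.
det(H) > 0 and tr(H) > 0, so H is positive definite everywhere: convex.

convex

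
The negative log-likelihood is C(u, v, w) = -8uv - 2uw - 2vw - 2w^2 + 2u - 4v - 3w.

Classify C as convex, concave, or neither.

neither

C is quadratic, so its Hessian is the constant matrix H = [[0, -8, -2], [-8, 0, -2], [-2, -2, -4]].
Leading principal minors: 0, -64, 192.
Neither pattern holds ⇒ H is indefinite ⇒ neither convex nor concave.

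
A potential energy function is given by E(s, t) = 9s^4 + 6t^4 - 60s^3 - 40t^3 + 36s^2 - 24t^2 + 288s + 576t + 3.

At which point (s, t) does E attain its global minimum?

E(s,t) separates as P(s) + Q(t) + 3, so its minimum is min P + min Q + 3.
P'(s) = 36(s - 4)(s - 2)(s + 1) vanishes at s ∈ {-1, 2, 4}; Q'(t) = 24(t - 4)(t - 3)(t + 2) vanishes at t ∈ {-2, 3, 4}.
Local minima of P (where P''>0): P(-1)=-183, P(4)=192. Local minima of Q: Q(-2)=-832, Q(4)=896.
So the global minimum of E is P(-1) + Q(-2) + 3 = -183 − 832 + 3 = -1012, attained at (-1, -2).

(-1, -2)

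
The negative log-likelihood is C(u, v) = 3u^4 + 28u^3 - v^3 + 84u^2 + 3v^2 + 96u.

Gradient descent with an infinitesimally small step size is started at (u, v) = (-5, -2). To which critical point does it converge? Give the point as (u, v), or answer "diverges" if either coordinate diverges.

(-4, 0)

C is separable, so gradient descent decouples: u follows -∂C/∂u, v follows -∂C/∂v.
∂C/∂u = 12(u + 1)(u + 2)(u + 4); at u=-5 this is -144, so u increases.
∂C/∂v = -3v(v - 2); at v=-2 this is -24, so v increases.
u converges to its nearest critical value -4 (a local min of the u-part); v converges to 0. The iterate converges to (-4, 0).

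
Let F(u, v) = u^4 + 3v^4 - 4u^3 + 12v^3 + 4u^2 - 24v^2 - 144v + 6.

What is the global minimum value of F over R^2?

F(u,v) separates as P(u) + Q(v) + 6, so its minimum is min P + min Q + 6.
P'(u) = 4u(u - 2)(u - 1) vanishes at u ∈ {0, 1, 2}; Q'(v) = 12(v - 2)(v + 2)(v + 3) vanishes at v ∈ {-3, -2, 2}.
Local minima of P (where P''>0): P(0)=0, P(2)=0. Local minima of Q: Q(-3)=135, Q(2)=-240.
So the global minimum of F is P(0) + Q(2) + 6 = 0 − 240 + 6 = -234, attained at (0, 2).

-234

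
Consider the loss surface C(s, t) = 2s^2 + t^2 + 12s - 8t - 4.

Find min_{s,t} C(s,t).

C(s,t) separates as P(s) + Q(t) − 4, so its minimum is min P + min Q − 4.
P'(s) = 4s + 12 vanishes at s ∈ {-3}; Q'(t) = 2(t - 4) vanishes at t ∈ {4}.
Local minima of P (where P''>0): P(-3)=-18. Local minima of Q: Q(4)=-16.
So the global minimum of C is P(-3) + Q(4) − 4 = -18 − 16 − 4 = -38, attained at (-3, 4).

-38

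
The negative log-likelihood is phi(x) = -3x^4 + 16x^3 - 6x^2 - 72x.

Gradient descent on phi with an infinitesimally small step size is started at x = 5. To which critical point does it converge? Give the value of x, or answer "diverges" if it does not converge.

diverges

phi'(x) = -12(x - 3)(x - 2)(x + 1), so phi'(5) = -432.
Gradient descent moves in the -phi' direction, i.e. x is increasing.
There is no critical point above x=5, and phi' keeps the same sign, so the iterate runs off to +∞.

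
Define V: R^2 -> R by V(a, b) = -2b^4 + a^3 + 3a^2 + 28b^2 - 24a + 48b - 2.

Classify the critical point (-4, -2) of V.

The mixed partial ∂²V/∂a∂b is 0, so the Hessian at any point is diag(V_aa, V_bb) = diag(6(a + 1), 8(-3b^2 + 7)).
At (-4, -2): H = diag(-18, -40).
Both eigenvalues are negative, so H is negative definite: a local maximum.

local maximum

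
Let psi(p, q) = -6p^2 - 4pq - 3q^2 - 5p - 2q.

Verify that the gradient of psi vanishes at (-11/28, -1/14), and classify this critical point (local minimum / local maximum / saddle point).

∇psi = (-12p - 4q - 5, -4p - 6q - 2); substituting (-11/28, -1/14) gives ∇psi = (0, 0), so (-11/28, -1/14) is indeed a critical point.
The Hessian of psi is constant: H = [[-12, -4], [-4, -6]].
det(H) = (-12)·(-6) − (-4)² = 56.
det(H) > 0 and tr(H) = -18 < 0, so H is negative definite and the point is a local maximum.

local maximum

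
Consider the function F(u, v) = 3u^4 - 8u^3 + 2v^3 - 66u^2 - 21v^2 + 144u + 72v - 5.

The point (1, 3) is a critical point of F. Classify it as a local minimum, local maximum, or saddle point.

The mixed partial ∂²F/∂u∂v is 0, so the Hessian at any point is diag(F_uu, F_vv) = diag(12(3u^2 - 4u - 11), 6(2v - 7)).
At (1, 3): H = diag(-144, -6).
Both eigenvalues are negative, so H is negative definite: a local maximum.

local maximum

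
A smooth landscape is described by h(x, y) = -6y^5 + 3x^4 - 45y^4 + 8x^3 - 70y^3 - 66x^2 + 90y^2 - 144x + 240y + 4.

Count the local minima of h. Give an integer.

h separates as a function of x plus a function of y, so ∇h=0 decouples.
∂h/∂x = 12(x - 3)(x + 1)(x + 4) = 0 at x ∈ {-4, -1, 3}; ∂h/∂y = -30(y - 1)(y + 1)(y + 2)(y + 4) = 0 at y ∈ {-4, -2, -1, 1}.
The Hessian is diagonal: diag(h_xx, h_yy). Second derivatives: h_xx(-4)=252, h_xx(-1)=-144, h_xx(3)=336; h_yy(-4)=900, h_yy(-2)=-180, h_yy(-1)=180, h_yy(1)=-900.
Local minima occur where both diagonal entries positive: (-4, -4), (-4, -1), (3, -4), (3, -1). Count: 4.

4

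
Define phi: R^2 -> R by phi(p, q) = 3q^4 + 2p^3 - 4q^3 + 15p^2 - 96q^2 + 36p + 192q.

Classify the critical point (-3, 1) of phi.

The mixed partial ∂²phi/∂p∂q is 0, so the Hessian at any point is diag(phi_pp, phi_qq) = diag(6(2p + 5), 12(3q^2 - 2q - 16)).
At (-3, 1): H = diag(-6, -180).
Both eigenvalues are negative, so H is negative definite: a local maximum.

local maximum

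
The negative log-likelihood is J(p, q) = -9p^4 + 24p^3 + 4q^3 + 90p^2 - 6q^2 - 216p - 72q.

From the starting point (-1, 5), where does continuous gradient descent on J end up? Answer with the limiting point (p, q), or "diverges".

J is separable, so gradient descent decouples: p follows -∂J/∂p, q follows -∂J/∂q.
∂J/∂p = -36(p - 3)(p - 1)(p + 2); at p=-1 this is -288, so p increases.
∂J/∂q = 12(q - 3)(q + 2); at q=5 this is 168, so q decreases.
p converges to its nearest critical value 1 (a local min of the p-part); q converges to 3. The iterate converges to (1, 3).

(1, 3)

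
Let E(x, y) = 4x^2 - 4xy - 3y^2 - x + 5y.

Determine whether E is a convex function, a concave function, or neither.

neither

E is quadratic, so its Hessian is the constant matrix H = [[8, -4], [-4, -6]].
det(H) = -64, tr(H) = 2.
det(H) < 0, so H is indefinite: neither convex nor concave.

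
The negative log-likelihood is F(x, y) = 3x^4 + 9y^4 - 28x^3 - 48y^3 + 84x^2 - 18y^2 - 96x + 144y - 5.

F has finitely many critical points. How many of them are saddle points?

F separates as a function of x plus a function of y, so ∇F=0 decouples.
∂F/∂x = 12(x - 4)(x - 2)(x - 1) = 0 at x ∈ {1, 2, 4}; ∂F/∂y = 36(y - 4)(y - 1)(y + 1) = 0 at y ∈ {-1, 1, 4}.
The Hessian is diagonal: diag(F_xx, F_yy). Second derivatives: F_xx(1)=36, F_xx(2)=-24, F_xx(4)=72; F_yy(-1)=360, F_yy(1)=-216, F_yy(4)=540.
Saddle points occur where the two diagonal entries have opposite signs: (1, 1), (2, -1), (2, 4), (4, 1). Count: 4.

4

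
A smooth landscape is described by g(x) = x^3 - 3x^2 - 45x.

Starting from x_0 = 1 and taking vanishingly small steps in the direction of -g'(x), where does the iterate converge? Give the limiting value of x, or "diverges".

g'(x) = 3(x - 5)(x + 3), so g'(1) = -48.
Gradient descent moves in the -g' direction, i.e. x is increasing.
The nearest critical point in that direction is x = 5, where g'' = 24 > 0 (a local minimum). The iterate converges there.

5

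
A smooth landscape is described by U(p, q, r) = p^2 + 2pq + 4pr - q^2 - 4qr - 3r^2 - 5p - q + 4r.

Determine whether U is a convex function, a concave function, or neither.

neither

U is quadratic, so its Hessian is the constant matrix H = [[2, 2, 4], [2, -2, -4], [4, -4, -6]].
Leading principal minors: 2, -8, -16.
Neither pattern holds ⇒ H is indefinite ⇒ neither convex nor concave.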